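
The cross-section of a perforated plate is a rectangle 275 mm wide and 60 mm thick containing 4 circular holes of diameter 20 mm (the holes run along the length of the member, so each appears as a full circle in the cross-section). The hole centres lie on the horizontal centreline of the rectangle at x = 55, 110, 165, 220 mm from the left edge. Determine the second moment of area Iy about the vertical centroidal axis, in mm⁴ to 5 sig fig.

Iy ≈ 9.9201 × 10⁷ mm⁴

Treat the section as a set of non-overlapping primitives; coordinates are from the bounding-box lower-left.
Plate: 275 × 60, A = 16 500 mm², x = 137.5 mm, Ī = 103 984 375 mm⁴.
Hole 1 (subtracted): ⌀20, A = 314.1593 mm², x = 55 mm, Ī = 7853.982 mm⁴.
Hole 2 (subtracted): ⌀20, A = 314.1593 mm², x = 110 mm, Ī = 7853.982 mm⁴.
Hole 3 (subtracted): ⌀20, A = 314.1593 mm², x = 165 mm, Ī = 7853.982 mm⁴.
Hole 4 (subtracted): ⌀20, A = 314.1593 mm², x = 220 mm, Ī = 7853.982 mm⁴.
By symmetry the centroid is at mid-width, x̄ = 137.5 mm.
Transfer each piece to the vertical centroidal axis using Ī + A·d² with d = x − 137.5:
  plate: d = 0 mm → contributes +103 984 375 mm⁴
  hole 1: d = -82.5 mm → contributes −2 146 100 mm⁴
  hole 2: d = -27.5 mm → contributes −245436.9 mm⁴
  hole 3: d = 27.5 mm → contributes −245436.9 mm⁴
  hole 4: d = 82.5 mm → contributes −2 146 100 mm⁴
Total I = 99 201 300 mm⁴.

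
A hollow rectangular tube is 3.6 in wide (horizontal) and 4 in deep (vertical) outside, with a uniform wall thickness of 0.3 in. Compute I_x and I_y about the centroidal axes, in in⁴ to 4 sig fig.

I_x ≈ 9.374 in⁴, I_y ≈ 7.902 in⁴

Treat the section as a set of non-overlapping primitives; coordinates are from the bounding-box lower-left.
Outer rectangle: 3.6 × 4, A = 14.4 in², y = 2 in, Ī = 19.2 in⁴.
Inner void (subtracted): 3 × 3.4, A = 10.2 in², y = 2 in, Ī = 9.826 in⁴.
By symmetry the centroid is at mid-height, ȳ = 2 in.
All pieces are centred on the centroidal x-axis, so I = ΣĪ (holes subtracted) = 9.374 in⁴.
Repeating about the centroidal y-axis gives I_y = 7.902 in⁴.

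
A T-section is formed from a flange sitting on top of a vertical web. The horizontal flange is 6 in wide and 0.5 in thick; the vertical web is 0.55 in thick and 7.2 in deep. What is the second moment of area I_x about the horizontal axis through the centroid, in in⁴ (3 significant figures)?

Treat the section as a set of non-overlapping primitives; coordinates are from the bounding-box lower-left.
Flange: 6 × 0.5, A = 3 in², y = 7.45 in, Ī = 0.0625 in⁴.
Web: 0.55 × 7.2, A = 3.96 in², y = 3.6 in, Ī = 17.107 in⁴.
Centroid: ȳ = ΣA·y / ΣA = 5.2595 in.
Transfer each piece to the horizontal axis through the centroid using Ī + A·d² with d = y − 5.2595:
  flange: d = 2.1905 in → contributes +14.458 in⁴
  web: d = -1.6595 in → contributes +28.013 in⁴
Total I = 42.47 in⁴.

I_x ≈ 42.5 in⁴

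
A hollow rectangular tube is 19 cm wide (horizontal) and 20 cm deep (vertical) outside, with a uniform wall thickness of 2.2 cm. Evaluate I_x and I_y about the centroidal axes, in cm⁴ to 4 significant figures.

Decompose the section into non-overlapping parts with the origin at the bottom-left of its bounding rectangle.
Outer rectangle: 19 × 20, A = 380 cm², y = 10 cm, Ī = 12666.7 cm⁴.
Inner void (subtracted): 14.6 × 15.6, A = 227.76 cm², y = 10 cm, Ī = 4618.97 cm⁴.
By symmetry the centroid is at mid-height, ȳ = 10 cm.
All pieces are centred on the centroidal x-axis, so I = ΣĪ (holes subtracted) = 8047.69 cm⁴.
Repeating about the centroidal y-axis gives I_y = 7385.89 cm⁴.

I_x ≈ 8048 cm⁴, I_y ≈ 7386 cm⁴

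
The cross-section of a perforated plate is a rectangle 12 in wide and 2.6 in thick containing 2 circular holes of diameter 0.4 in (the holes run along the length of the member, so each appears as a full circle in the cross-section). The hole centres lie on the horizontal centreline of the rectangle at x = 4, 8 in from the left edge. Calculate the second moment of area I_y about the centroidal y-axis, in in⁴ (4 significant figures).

I_y ≈ 373.4 in⁴

Break the section into simple shapes (no overlaps), measuring from the bottom-left corner of the bounding box.
Plate: 12 × 2.6, A = 31.2 in², x = 6 in, Ī = 374.4 in⁴.
Hole 1 (subtracted): ⌀0.4, A = 0.125664 in², x = 4 in, Ī = 0.00125664 in⁴.
Hole 2 (subtracted): ⌀0.4, A = 0.125664 in², x = 8 in, Ī = 0.00125664 in⁴.
By symmetry the centroid is at mid-width, x̄ = 6 in.
Transfer each piece to the centroidal y-axis using Ī + A·d² with d = x − 6:
  plate: d = 0 in → contributes +374.4 in⁴
  hole 1: d = -2 in → contributes −0.503911 in⁴
  hole 2: d = 2 in → contributes −0.503911 in⁴
Total I = 373.392 in⁴.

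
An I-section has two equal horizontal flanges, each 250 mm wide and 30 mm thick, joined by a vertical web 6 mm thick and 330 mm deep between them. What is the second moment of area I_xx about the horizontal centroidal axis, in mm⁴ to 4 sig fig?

Treat the section as a set of non-overlapping primitives; coordinates are from the bounding-box lower-left.
Bottom flange: 250 × 30, A = 7 500 mm², y = 15 mm, Ī = 562 500 mm⁴.
Web: 6 × 330, A = 1 980 mm², y = 195 mm, Ī = 17 968 500 mm⁴.
Top flange: 250 × 30, A = 7 500 mm², y = 375 mm, Ī = 562 500 mm⁴.
By symmetry the centroid is at mid-height, ȳ = 195 mm.
Transfer each piece to the horizontal centroidal axis using Ī + A·d² with d = y − 195:
  bottom flange: d = -180 mm → contributes +243 562 500 mm⁴
  web: d = 0 mm → contributes +17 968 500 mm⁴
  top flange: d = 180 mm → contributes +243 562 500 mm⁴
Total I = 505 093 500 mm⁴.

I_xx ≈ 5.051 × 10⁸ mm⁴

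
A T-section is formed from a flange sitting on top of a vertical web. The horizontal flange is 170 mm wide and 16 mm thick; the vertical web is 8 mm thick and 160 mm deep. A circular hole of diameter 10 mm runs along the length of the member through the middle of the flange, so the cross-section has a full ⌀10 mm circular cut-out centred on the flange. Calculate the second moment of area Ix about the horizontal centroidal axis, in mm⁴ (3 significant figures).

Break the section into simple shapes (no overlaps), measuring from the bottom-left corner of the bounding box.
Flange: 170 × 16, A = 2 720 mm², y = 168 mm, Ī = 58 027 mm⁴.
Web: 8 × 160, A = 1 280 mm², y = 80 mm, Ī = 2 730 667 mm⁴.
Hole (subtracted): ⌀10, A = 78.54 mm², y = 168 mm, Ī = 490.87 mm⁴.
Centroid: ȳ = ΣA·y / ΣA = 139.28 mm.
Transfer each piece to the horizontal centroidal axis using Ī + A·d² with d = y − 139.28:
  flange: d = 28.724 mm → contributes +2 302 211 mm⁴
  web: d = -59.276 mm → contributes +7 228 132 mm⁴
  hole: d = 28.724 mm → contributes −65 292 mm⁴
Total I = 9 465 052 mm⁴.

Ix ≈ 9.47 × 10⁶ mm⁴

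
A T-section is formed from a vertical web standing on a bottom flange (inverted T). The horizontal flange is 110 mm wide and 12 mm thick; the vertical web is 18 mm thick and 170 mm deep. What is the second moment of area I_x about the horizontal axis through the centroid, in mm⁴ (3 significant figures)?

I_x ≈ 1.50 × 10⁷ mm⁴

Decompose the section into non-overlapping parts with the origin at the bottom-left of its bounding rectangle.
Flange: 110 × 12, A = 1 320 mm², y = 6 mm, Ī = 15 840 mm⁴.
Web: 18 × 170, A = 3 060 mm², y = 97 mm, Ī = 7 369 500 mm⁴.
Centroid: ȳ = ΣA·y / ΣA = 69.575 mm.
Transfer each piece to the horizontal axis through the centroid using Ī + A·d² with d = y − 69.575:
  flange: d = -63.575 mm → contributes +5 351 048 mm⁴
  web: d = 27.425 mm → contributes +9 670 962 mm⁴
Total I = 15 022 010 mm⁴.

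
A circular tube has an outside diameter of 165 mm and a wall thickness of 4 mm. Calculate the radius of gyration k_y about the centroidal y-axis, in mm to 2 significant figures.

Split into non-overlapping primitives; take the origin at the lower-left of the bounding box.
Outer circle: ⌀165, A = 21 382 mm², x = 82.5 mm, Ī = 36 383 601 mm⁴.
Bore (subtracted): ⌀157, A = 19 359 mm², x = 82.5 mm, Ī = 29 824 180 mm⁴.
By symmetry the centroid is at mid-width, x̄ = 82.5 mm.
All pieces are centred on the centroidal y-axis, so I = ΣĪ (holes subtracted) = 6 559 421 mm⁴.
Radius of gyration: k = √(I/A) = √(6 559 421 / 2 023) = 56.94 mm.

k_y ≈ 57 mm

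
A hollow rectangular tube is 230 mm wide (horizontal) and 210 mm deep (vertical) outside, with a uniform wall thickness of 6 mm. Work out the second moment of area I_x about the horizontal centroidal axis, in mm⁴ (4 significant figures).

I_x ≈ 3.649 × 10⁷ mm⁴

Break the section into simple shapes (no overlaps), measuring from the bottom-left corner of the bounding box.
Outer rectangle: 230 × 210, A = 48 300 mm², y = 105 mm, Ī = 177 502 500 mm⁴.
Inner void (subtracted): 218 × 198, A = 43 164 mm², y = 105 mm, Ī = 141 016 788 mm⁴.
By symmetry the centroid is at mid-height, ȳ = 105 mm.
All pieces are centred on the horizontal centroidal axis, so I = ΣĪ (holes subtracted) = 36 485 712 mm⁴.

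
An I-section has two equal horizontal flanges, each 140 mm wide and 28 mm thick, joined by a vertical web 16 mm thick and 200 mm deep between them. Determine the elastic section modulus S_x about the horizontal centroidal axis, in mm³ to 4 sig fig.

S_x ≈ 8.833 × 10⁵ mm³

Break the section into simple shapes (no overlaps), measuring from the bottom-left corner of the bounding box.
Bottom flange: 140 × 28, A = 3 920 mm², y = 14 mm, Ī = 256 107 mm⁴.
Web: 16 × 200, A = 3 200 mm², y = 128 mm, Ī = 10 666 667 mm⁴.
Top flange: 140 × 28, A = 3 920 mm², y = 242 mm, Ī = 256 107 mm⁴.
By symmetry the centroid is at mid-height, ȳ = 128 mm.
Transfer each piece to the horizontal centroidal axis using Ī + A·d² with d = y − 128:
  bottom flange: d = -114 mm → contributes +51 200 427 mm⁴
  web: d = 0 mm → contributes +10 666 667 mm⁴
  top flange: d = 114 mm → contributes +51 200 427 mm⁴
Total I = 113 067 520 mm⁴.
Extreme fibre distance c = 128 mm; S = I/c = 883 340 mm³.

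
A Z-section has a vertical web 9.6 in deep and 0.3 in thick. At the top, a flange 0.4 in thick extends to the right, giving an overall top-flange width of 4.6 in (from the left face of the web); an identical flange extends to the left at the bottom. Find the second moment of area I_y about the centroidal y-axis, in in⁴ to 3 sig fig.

Split into non-overlapping primitives; take the origin at the lower-left of the bounding box.
Web: 0.3 × 9.6, A = 2.88 in², x = 4.45 in, Ī = 0.0216 in⁴.
Top flange (beyond web): 4.3 × 0.4, A = 1.72 in², x = 6.75 in, Ī = 2.6502 in⁴.
Bottom flange (beyond web): 4.3 × 0.4, A = 1.72 in², x = 2.15 in, Ī = 2.6502 in⁴.
Centroid: x̄ = ΣA·x / ΣA = 4.45 in.
Transfer each piece to the centroidal y-axis using Ī + A·d² with d = x − 4.45:
  web: d = 0 in → contributes +0.0216 in⁴
  top flange (beyond web): d = 2.3 in → contributes +11.749 in⁴
  bottom flange (beyond web): d = -2.3 in → contributes +11.749 in⁴
Total I = 23.52 in⁴.

I_y ≈ 23.5 in⁴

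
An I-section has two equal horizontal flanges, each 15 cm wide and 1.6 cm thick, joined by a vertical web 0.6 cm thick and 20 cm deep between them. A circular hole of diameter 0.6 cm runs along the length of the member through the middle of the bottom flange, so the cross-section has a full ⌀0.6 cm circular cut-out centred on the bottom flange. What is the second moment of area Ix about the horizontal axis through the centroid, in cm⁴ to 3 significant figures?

Split into non-overlapping primitives; take the origin at the lower-left of the bounding box.
Bottom flange: 15 × 1.6, A = 24 cm², y = 0.8 cm, Ī = 5.12 cm⁴.
Web: 0.6 × 20, A = 12 cm², y = 11.6 cm, Ī = 400 cm⁴.
Top flange: 15 × 1.6, A = 24 cm², y = 22.4 cm, Ī = 5.12 cm⁴.
Hole (subtracted): ⌀0.6, A = 0.28274 cm², y = 0.8 cm, Ī = 0.0063617 cm⁴.
Centroid: ȳ = ΣA·y / ΣA = 11.651 cm.
Transfer each piece to the horizontal axis through the centroid using Ī + A·d² with d = y − 11.651:
  bottom flange: d = -10.851 cm → contributes +2831.1 cm⁴
  web: d = -0.051135 cm → contributes +400.03 cm⁴
  top flange: d = 10.749 cm → contributes +2 778 cm⁴
  hole: d = -10.851 cm → contributes −33.299 cm⁴
Total I = 5975.8 cm⁴.

Ix ≈ 5980 cm⁴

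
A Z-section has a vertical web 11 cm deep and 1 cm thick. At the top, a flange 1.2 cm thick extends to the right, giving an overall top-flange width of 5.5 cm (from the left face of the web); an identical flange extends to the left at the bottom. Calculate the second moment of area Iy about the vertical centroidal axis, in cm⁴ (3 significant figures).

Iy ≈ 101 cm⁴

Treat the section as a set of non-overlapping primitives; coordinates are from the bounding-box lower-left.
Web: 1 × 11, A = 11 cm², x = 5 cm, Ī = 0.91667 cm⁴.
Top flange (beyond web): 4.5 × 1.2, A = 5.4 cm², x = 7.75 cm, Ī = 9.1125 cm⁴.
Bottom flange (beyond web): 4.5 × 1.2, A = 5.4 cm², x = 2.25 cm, Ī = 9.1125 cm⁴.
Centroid: x̄ = ΣA·x / ΣA = 5 cm.
Transfer each piece to the vertical centroidal axis using Ī + A·d² with d = x − 5:
  web: d = 0 cm → contributes +0.91667 cm⁴
  top flange (beyond web): d = 2.75 cm → contributes +49.95 cm⁴
  bottom flange (beyond web): d = -2.75 cm → contributes +49.95 cm⁴
Total I = 100.82 cm⁴.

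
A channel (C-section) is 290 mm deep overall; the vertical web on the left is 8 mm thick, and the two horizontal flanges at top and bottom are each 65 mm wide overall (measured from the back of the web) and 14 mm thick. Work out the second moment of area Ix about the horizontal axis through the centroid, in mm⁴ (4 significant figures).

Ix ≈ 4.668 × 10⁷ mm⁴

Break the section into simple shapes (no overlaps), measuring from the bottom-left corner of the bounding box.
Web: 8 × 290, A = 2 320 mm², y = 145 mm, Ī = 16 259 333 mm⁴.
Top flange (beyond web): 57 × 14, A = 798 mm², y = 283 mm, Ī = 13 034 mm⁴.
Bottom flange (beyond web): 57 × 14, A = 798 mm², y = 7 mm, Ī = 13 034 mm⁴.
By symmetry the centroid is at mid-height, ȳ = 145 mm.
Transfer each piece to the horizontal axis through the centroid using Ī + A·d² with d = y − 145:
  web: d = 0 mm → contributes +16 259 333 mm⁴
  top flange (beyond web): d = 138 mm → contributes +15 210 146 mm⁴
  bottom flange (beyond web): d = -138 mm → contributes +15 210 146 mm⁴
Total I = 46 679 625 mm⁴.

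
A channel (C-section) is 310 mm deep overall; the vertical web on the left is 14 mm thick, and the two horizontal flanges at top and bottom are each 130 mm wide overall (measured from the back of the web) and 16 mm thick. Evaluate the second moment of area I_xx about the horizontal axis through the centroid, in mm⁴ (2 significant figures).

I_xx ≈ 1.2 × 10⁸ mm⁴

Split into non-overlapping primitives; take the origin at the lower-left of the bounding box.
Web: 14 × 310, A = 4 340 mm², y = 155 mm, Ī = 34 756 167 mm⁴.
Top flange (beyond web): 116 × 16, A = 1 856 mm², y = 302 mm, Ī = 39 595 mm⁴.
Bottom flange (beyond web): 116 × 16, A = 1 856 mm², y = 8 mm, Ī = 39 595 mm⁴.
By symmetry the centroid is at mid-height, ȳ = 155 mm.
Transfer each piece to the horizontal axis through the centroid using Ī + A·d² with d = y − 155:
  web: d = 0 mm → contributes +34 756 167 mm⁴
  top flange (beyond web): d = 147 mm → contributes +40 145 899 mm⁴
  bottom flange (beyond web): d = -147 mm → contributes +40 145 899 mm⁴
Total I = 115 047 964 mm⁴.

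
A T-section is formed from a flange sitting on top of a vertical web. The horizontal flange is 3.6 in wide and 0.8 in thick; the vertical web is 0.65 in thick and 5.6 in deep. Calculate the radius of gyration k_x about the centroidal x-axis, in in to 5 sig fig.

k_x ≈ 2.0019 in

Break the section into simple shapes (no overlaps), measuring from the bottom-left corner of the bounding box.
Flange: 3.6 × 0.8, A = 2.88 in², y = 6 in, Ī = 0.1536 in⁴.
Web: 0.65 × 5.6, A = 3.64 in², y = 2.8 in, Ī = 9.512533 in⁴.
Centroid: ȳ = ΣA·y / ΣA = 4.213497 in.
Transfer each piece to the centroidal x-axis using Ī + A·d² with d = y − 4.213497:
  flange: d = 1.786503 in → contributes +9.345388 in⁴
  web: d = -1.413497 in → contributes +16.78516 in⁴
Total I = 26.13055 in⁴.
Radius of gyration: k = √(I/A) = √(26.13055 / 6.52) = 2.001937 in.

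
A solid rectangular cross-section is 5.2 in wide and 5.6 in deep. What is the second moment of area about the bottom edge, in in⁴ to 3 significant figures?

The section: 5.2 × 5.6, A = 29.12 in², y = 2.8 in, Ī = 76.1 in⁴.
Transfer it to the bottom edge using Ī + A·d² with d = y − 0:
  the section: d = 2.8 in → contributes +304.4 in⁴
Total I = 304.4 in⁴.

I_base ≈ 304 in⁴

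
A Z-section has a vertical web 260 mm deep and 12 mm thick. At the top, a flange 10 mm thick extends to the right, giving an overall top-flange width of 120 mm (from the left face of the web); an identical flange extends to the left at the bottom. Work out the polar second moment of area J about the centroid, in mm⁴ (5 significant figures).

Break the section into simple shapes (no overlaps), measuring from the bottom-left corner of the bounding box.
Web: 12 × 260, A = 3 120 mm², y = 130 mm, Ī = 17 576 000 mm⁴.
Top flange (beyond web): 108 × 10, A = 1 080 mm², y = 255 mm, Ī = 9 000 mm⁴.
Bottom flange (beyond web): 108 × 10, A = 1 080 mm², y = 5 mm, Ī = 9 000 mm⁴.
Centroid: ȳ = ΣA·y / ΣA = 130 mm.
Transfer each piece to the centroidal x-axis using Ī + A·d² with d = y − 130:
  web: d = 0 mm → contributes +17 576 000 mm⁴
  top flange (beyond web): d = 125 mm → contributes +16 884 000 mm⁴
  bottom flange (beyond web): d = -125 mm → contributes +16 884 000 mm⁴
Total I = 51 344 000 mm⁴.
For the y-axis: x̄ = 114 mm.
Repeating about the centroidal y-axis gives I_y = 9 912 960 mm⁴.
Polar second moment: J = I_x + I_y = 61 256 960 mm⁴.

J ≈ 6.1257 × 10⁷ mm⁴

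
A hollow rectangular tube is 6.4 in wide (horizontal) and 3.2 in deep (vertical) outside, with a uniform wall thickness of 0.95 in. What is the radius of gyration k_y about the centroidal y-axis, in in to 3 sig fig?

Break the section into simple shapes (no overlaps), measuring from the bottom-left corner of the bounding box.
Outer rectangle: 6.4 × 3.2, A = 20.48 in², x = 3.2 in, Ī = 69.905 in⁴.
Inner void (subtracted): 4.5 × 1.3, A = 5.85 in², x = 3.2 in, Ī = 9.8719 in⁴.
By symmetry the centroid is at mid-width, x̄ = 3.2 in.
All pieces are centred on the centroidal y-axis, so I = ΣĪ (holes subtracted) = 60.033 in⁴.
Radius of gyration: k = √(I/A) = √(60.033 / 14.63) = 2.0257 in.

k_y ≈ 2.03 in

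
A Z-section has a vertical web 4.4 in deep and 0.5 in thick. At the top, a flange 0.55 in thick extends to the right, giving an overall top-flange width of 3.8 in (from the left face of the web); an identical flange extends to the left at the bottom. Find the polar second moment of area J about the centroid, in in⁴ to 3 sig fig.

Split into non-overlapping primitives; take the origin at the lower-left of the bounding box.
Web: 0.5 × 4.4, A = 2.2 in², y = 2.2 in, Ī = 3.5493 in⁴.
Top flange (beyond web): 3.3 × 0.55, A = 1.815 in², y = 4.125 in, Ī = 0.045753 in⁴.
Bottom flange (beyond web): 3.3 × 0.55, A = 1.815 in², y = 0.275 in, Ī = 0.045753 in⁴.
Centroid: ȳ = ΣA·y / ΣA = 2.2 in.
Transfer each piece to the centroidal x-axis using Ī + A·d² with d = y − 2.2:
  web: d = 0 in → contributes +3.5493 in⁴
  top flange (beyond web): d = 1.925 in → contributes +6.7715 in⁴
  bottom flange (beyond web): d = -1.925 in → contributes +6.7715 in⁴
Total I = 17.092 in⁴.
For the y-axis: x̄ = 3.55 in.
Repeating about the centroidal y-axis gives I_y = 16.444 in⁴.
Polar second moment: J = I_x + I_y = 33.537 in⁴.

J ≈ 33.5 in⁴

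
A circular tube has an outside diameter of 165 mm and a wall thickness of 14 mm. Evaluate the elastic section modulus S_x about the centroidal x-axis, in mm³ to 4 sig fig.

Split into non-overlapping primitives; take the origin at the lower-left of the bounding box.
Outer circle: ⌀165, A = 21382.5 mm², y = 82.5 mm, Ī = 36 383 601 mm⁴.
Bore (subtracted): ⌀137, A = 14741.1 mm², y = 82.5 mm, Ī = 17 292 276 mm⁴.
By symmetry the centroid is at mid-height, ȳ = 82.5 mm.
All pieces are centred on the centroidal x-axis, so I = ΣĪ (holes subtracted) = 19 091 324 mm⁴.
Extreme fibre distance c = 82.5 mm; S = I/c = 231 410 mm³.

S_x ≈ 2.314 × 10⁵ mm³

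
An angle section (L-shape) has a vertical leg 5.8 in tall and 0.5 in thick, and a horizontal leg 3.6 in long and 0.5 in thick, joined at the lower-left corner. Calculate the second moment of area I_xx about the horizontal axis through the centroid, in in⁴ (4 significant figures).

I_xx ≈ 15.26 in⁴

Decompose the section into non-overlapping parts with the origin at the bottom-left of its bounding rectangle.
Vertical leg: 0.5 × 5.8, A = 2.9 in², y = 2.9 in, Ī = 8.12967 in⁴.
Horizontal leg (remainder): 3.1 × 0.5, A = 1.55 in², y = 0.25 in, Ī = 0.0322917 in⁴.
Centroid: ȳ = ΣA·y / ΣA = 1.97697 in.
Transfer each piece to the horizontal axis through the centroid using Ī + A·d² with d = y − 1.97697:
  vertical leg: d = 0.923034 in → contributes +10.6004 in⁴
  horizontal leg (remainder): d = -1.72697 in → contributes +4.65503 in⁴
Total I = 15.2555 in⁴.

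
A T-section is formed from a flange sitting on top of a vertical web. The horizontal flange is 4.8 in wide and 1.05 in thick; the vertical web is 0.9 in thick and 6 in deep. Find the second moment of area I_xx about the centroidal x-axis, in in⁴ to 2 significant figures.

I_xx ≈ 49 in⁴

Split into non-overlapping primitives; take the origin at the lower-left of the bounding box.
Flange: 4.8 × 1.05, A = 5.04 in², y = 6.525 in, Ī = 0.4631 in⁴.
Web: 0.9 × 6, A = 5.4 in², y = 3 in, Ī = 16.2 in⁴.
Centroid: ȳ = ΣA·y / ΣA = 4.702 in.
Transfer each piece to the centroidal x-axis using Ī + A·d² with d = y − 4.702:
  flange: d = 1.823 in → contributes +17.22 in⁴
  web: d = -1.702 in → contributes +31.84 in⁴
Total I = 49.06 in⁴.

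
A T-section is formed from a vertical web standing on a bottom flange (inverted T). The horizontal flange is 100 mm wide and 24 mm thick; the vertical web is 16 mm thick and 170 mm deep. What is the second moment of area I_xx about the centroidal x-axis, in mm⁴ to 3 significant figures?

I_xx ≈ 1.87 × 10⁷ mm⁴

Break the section into simple shapes (no overlaps), measuring from the bottom-left corner of the bounding box.
Flange: 100 × 24, A = 2 400 mm², y = 12 mm, Ī = 115 200 mm⁴.
Web: 16 × 170, A = 2 720 mm², y = 109 mm, Ī = 6 550 667 mm⁴.
Centroid: ȳ = ΣA·y / ΣA = 63.531 mm.
Transfer each piece to the centroidal x-axis using Ī + A·d² with d = y − 63.531:
  flange: d = -51.531 mm → contributes +6 488 327 mm⁴
  web: d = 45.469 mm → contributes +12 174 014 mm⁴
Total I = 18 662 342 mm⁴.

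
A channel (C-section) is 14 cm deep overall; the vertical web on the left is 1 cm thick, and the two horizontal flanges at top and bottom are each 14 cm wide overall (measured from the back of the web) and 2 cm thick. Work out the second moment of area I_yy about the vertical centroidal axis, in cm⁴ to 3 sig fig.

Treat the section as a set of non-overlapping primitives; coordinates are from the bounding-box lower-left.
Web: 1 × 14, A = 14 cm², x = 0.5 cm, Ī = 1.1667 cm⁴.
Top flange (beyond web): 13 × 2, A = 26 cm², x = 7.5 cm, Ī = 366.17 cm⁴.
Bottom flange (beyond web): 13 × 2, A = 26 cm², x = 7.5 cm, Ī = 366.17 cm⁴.
Centroid: x̄ = ΣA·x / ΣA = 6.0152 cm.
Transfer each piece to the vertical centroidal axis using Ī + A·d² with d = x − 6.0152:
  web: d = -5.5152 cm → contributes +427 cm⁴
  top flange (beyond web): d = 1.4848 cm → contributes +423.49 cm⁴
  bottom flange (beyond web): d = 1.4848 cm → contributes +423.49 cm⁴
Total I = 1 274 cm⁴.

I_yy ≈ 1270 cm⁴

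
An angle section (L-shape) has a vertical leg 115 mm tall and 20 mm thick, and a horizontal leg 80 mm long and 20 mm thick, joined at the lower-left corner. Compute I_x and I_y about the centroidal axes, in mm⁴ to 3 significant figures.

Break the section into simple shapes (no overlaps), measuring from the bottom-left corner of the bounding box.
Vertical leg: 20 × 115, A = 2 300 mm², y = 57.5 mm, Ī = 2 534 792 mm⁴.
Horizontal leg (remainder): 60 × 20, A = 1 200 mm², y = 10 mm, Ī = 40 000 mm⁴.
Centroid: ȳ = ΣA·y / ΣA = 41.214 mm.
Transfer each piece to the centroidal x-axis using Ī + A·d² with d = y − 41.214:
  vertical leg: d = 16.286 mm → contributes +3 144 808 mm⁴
  horizontal leg (remainder): d = -31.214 mm → contributes +1 209 198 mm⁴
Total I = 4 354 006 mm⁴.
For the y-axis: x̄ = 23.714 mm.
Repeating about the centroidal y-axis gives I_y = 1 698 381 mm⁴.

I_x ≈ 4.35 × 10⁶ mm⁴, I_y ≈ 1.70 × 10⁶ mm⁴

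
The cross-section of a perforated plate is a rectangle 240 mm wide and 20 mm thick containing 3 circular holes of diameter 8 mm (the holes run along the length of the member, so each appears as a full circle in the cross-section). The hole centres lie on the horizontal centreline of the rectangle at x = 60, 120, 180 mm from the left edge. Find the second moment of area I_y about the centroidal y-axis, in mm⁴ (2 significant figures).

I_y ≈ 2.3 × 10⁷ mm⁴

Split into non-overlapping primitives; take the origin at the lower-left of the bounding box.
Plate: 240 × 20, A = 4 800 mm², x = 120 mm, Ī = 23 040 000 mm⁴.
Hole 1 (subtracted): ⌀8, A = 50.27 mm², x = 60 mm, Ī = 201.1 mm⁴.
Hole 2 (subtracted): ⌀8, A = 50.27 mm², x = 120 mm, Ī = 201.1 mm⁴.
Hole 3 (subtracted): ⌀8, A = 50.27 mm², x = 180 mm, Ī = 201.1 mm⁴.
By symmetry the centroid is at mid-width, x̄ = 120 mm.
Transfer each piece to the centroidal y-axis using Ī + A·d² with d = x − 120:
  plate: d = 0 mm → contributes +23 040 000 mm⁴
  hole 1: d = -60 mm → contributes −181 157 mm⁴
  hole 2: d = 0 mm → contributes −201.1 mm⁴
  hole 3: d = 60 mm → contributes −181 157 mm⁴
Total I = 22 677 485 mm⁴.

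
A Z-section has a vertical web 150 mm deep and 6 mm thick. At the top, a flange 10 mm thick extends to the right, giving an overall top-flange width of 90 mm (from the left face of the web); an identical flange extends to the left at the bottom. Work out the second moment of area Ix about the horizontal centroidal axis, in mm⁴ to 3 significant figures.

Break the section into simple shapes (no overlaps), measuring from the bottom-left corner of the bounding box.
Web: 6 × 150, A = 900 mm², y = 75 mm, Ī = 1 687 500 mm⁴.
Top flange (beyond web): 84 × 10, A = 840 mm², y = 145 mm, Ī = 7 000 mm⁴.
Bottom flange (beyond web): 84 × 10, A = 840 mm², y = 5 mm, Ī = 7 000 mm⁴.
Centroid: ȳ = ΣA·y / ΣA = 75 mm.
Transfer each piece to the horizontal centroidal axis using Ī + A·d² with d = y − 75:
  web: d = 0 mm → contributes +1 687 500 mm⁴
  top flange (beyond web): d = 70 mm → contributes +4 123 000 mm⁴
  bottom flange (beyond web): d = -70 mm → contributes +4 123 000 mm⁴
Total I = 9 933 500 mm⁴.

Ix ≈ 9.93 × 10⁶ mm⁴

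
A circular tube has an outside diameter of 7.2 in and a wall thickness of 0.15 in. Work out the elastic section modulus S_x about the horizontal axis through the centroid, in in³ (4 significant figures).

Split into non-overlapping primitives; take the origin at the lower-left of the bounding box.
Outer circle: ⌀7.2, A = 40.715 in², y = 3.6 in, Ī = 131.917 in⁴.
Bore (subtracted): ⌀6.9, A = 37.3928 in², y = 3.6 in, Ī = 111.267 in⁴.
By symmetry the centroid is at mid-height, ȳ = 3.6 in.
All pieces are centred on the horizontal axis through the centroid, so I = ΣĪ (holes subtracted) = 20.6498 in⁴.
Extreme fibre distance c = 3.6 in; S = I/c = 5.73605 in³.

S_x ≈ 5.736 in³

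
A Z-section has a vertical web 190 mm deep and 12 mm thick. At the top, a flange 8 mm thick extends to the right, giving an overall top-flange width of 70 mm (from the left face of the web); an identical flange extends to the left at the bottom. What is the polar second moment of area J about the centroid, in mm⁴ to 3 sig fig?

J ≈ 1.60 × 10⁷ mm⁴

Decompose the section into non-overlapping parts with the origin at the bottom-left of its bounding rectangle.
Web: 12 × 190, A = 2 280 mm², y = 95 mm, Ī = 6 859 000 mm⁴.
Top flange (beyond web): 58 × 8, A = 464 mm², y = 186 mm, Ī = 2474.7 mm⁴.
Bottom flange (beyond web): 58 × 8, A = 464 mm², y = 4 mm, Ī = 2474.7 mm⁴.
Centroid: ȳ = ΣA·y / ΣA = 95 mm.
Transfer each piece to the centroidal x-axis using Ī + A·d² with d = y − 95:
  web: d = 0 mm → contributes +6 859 000 mm⁴
  top flange (beyond web): d = 91 mm → contributes +3 844 859 mm⁴
  bottom flange (beyond web): d = -91 mm → contributes +3 844 859 mm⁴
Total I = 14 548 717 mm⁴.
For the y-axis: x̄ = 64 mm.
Repeating about the centroidal y-axis gives I_y = 1 424 309 mm⁴.
Polar second moment: J = I_x + I_y = 15 973 027 mm⁴.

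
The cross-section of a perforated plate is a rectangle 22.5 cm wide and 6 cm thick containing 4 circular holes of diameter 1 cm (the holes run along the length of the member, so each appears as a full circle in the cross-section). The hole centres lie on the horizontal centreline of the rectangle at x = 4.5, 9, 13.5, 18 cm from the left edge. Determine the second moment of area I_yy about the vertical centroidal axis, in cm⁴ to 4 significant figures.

I_yy ≈ 5616 cm⁴

Break the section into simple shapes (no overlaps), measuring from the bottom-left corner of the bounding box.
Plate: 22.5 × 6, A = 135 cm², x = 11.25 cm, Ī = 5695.31 cm⁴.
Hole 1 (subtracted): ⌀1, A = 0.785398 cm², x = 4.5 cm, Ī = 0.0490874 cm⁴.
Hole 2 (subtracted): ⌀1, A = 0.785398 cm², x = 9 cm, Ī = 0.0490874 cm⁴.
Hole 3 (subtracted): ⌀1, A = 0.785398 cm², x = 13.5 cm, Ī = 0.0490874 cm⁴.
Hole 4 (subtracted): ⌀1, A = 0.785398 cm², x = 18 cm, Ī = 0.0490874 cm⁴.
By symmetry the centroid is at mid-width, x̄ = 11.25 cm.
Transfer each piece to the vertical centroidal axis using Ī + A·d² with d = x − 11.25:
  plate: d = 0 cm → contributes +5695.31 cm⁴
  hole 1: d = -6.75 cm → contributes −35.8338 cm⁴
  hole 2: d = -2.25 cm → contributes −4.02517 cm⁴
  hole 3: d = 2.25 cm → contributes −4.02517 cm⁴
  hole 4: d = 6.75 cm → contributes −35.8338 cm⁴
Total I = 5615.59 cm⁴.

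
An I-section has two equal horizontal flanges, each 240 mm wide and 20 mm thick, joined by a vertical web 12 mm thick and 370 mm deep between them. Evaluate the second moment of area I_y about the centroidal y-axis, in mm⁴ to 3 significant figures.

I_y ≈ 4.61 × 10⁷ mm⁴

Split into non-overlapping primitives; take the origin at the lower-left of the bounding box.
Bottom flange: 240 × 20, A = 4 800 mm², x = 120 mm, Ī = 23 040 000 mm⁴.
Web: 12 × 370, A = 4 440 mm², x = 120 mm, Ī = 53 280 mm⁴.
Top flange: 240 × 20, A = 4 800 mm², x = 120 mm, Ī = 23 040 000 mm⁴.
By symmetry the centroid is at mid-width, x̄ = 120 mm.
All pieces are centred on the centroidal y-axis, so I = ΣĪ = 46 133 280 mm⁴.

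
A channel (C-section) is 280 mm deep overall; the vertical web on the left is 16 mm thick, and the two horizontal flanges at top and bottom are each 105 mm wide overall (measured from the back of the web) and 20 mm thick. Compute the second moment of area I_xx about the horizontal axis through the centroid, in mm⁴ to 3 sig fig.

I_xx ≈ 8.96 × 10⁷ mm⁴

Decompose the section into non-overlapping parts with the origin at the bottom-left of its bounding rectangle.
Web: 16 × 280, A = 4 480 mm², y = 140 mm, Ī = 29 269 333 mm⁴.
Top flange (beyond web): 89 × 20, A = 1 780 mm², y = 270 mm, Ī = 59 333 mm⁴.
Bottom flange (beyond web): 89 × 20, A = 1 780 mm², y = 10 mm, Ī = 59 333 mm⁴.
By symmetry the centroid is at mid-height, ȳ = 140 mm.
Transfer each piece to the horizontal axis through the centroid using Ī + A·d² with d = y − 140:
  web: d = 0 mm → contributes +29 269 333 mm⁴
  top flange (beyond web): d = 130 mm → contributes +30 141 333 mm⁴
  bottom flange (beyond web): d = -130 mm → contributes +30 141 333 mm⁴
Total I = 89 552 000 mm⁴.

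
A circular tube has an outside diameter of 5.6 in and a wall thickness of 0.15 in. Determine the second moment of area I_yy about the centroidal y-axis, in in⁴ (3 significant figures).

I_yy ≈ 9.54 in⁴

Split into non-overlapping primitives; take the origin at the lower-left of the bounding box.
Outer circle: ⌀5.6, A = 24.63 in², x = 2.8 in, Ī = 48.275 in⁴.
Bore (subtracted): ⌀5.3, A = 22.062 in², x = 2.8 in, Ī = 38.732 in⁴.
By symmetry the centroid is at mid-width, x̄ = 2.8 in.
All pieces are centred on the centroidal y-axis, so I = ΣĪ (holes subtracted) = 9.5427 in⁴.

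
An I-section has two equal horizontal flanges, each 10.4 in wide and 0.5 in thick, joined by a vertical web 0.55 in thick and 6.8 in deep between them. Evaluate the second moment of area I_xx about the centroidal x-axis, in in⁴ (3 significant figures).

Decompose the section into non-overlapping parts with the origin at the bottom-left of its bounding rectangle.
Bottom flange: 10.4 × 0.5, A = 5.2 in², y = 0.25 in, Ī = 0.10833 in⁴.
Web: 0.55 × 6.8, A = 3.74 in², y = 3.9 in, Ī = 14.411 in⁴.
Top flange: 10.4 × 0.5, A = 5.2 in², y = 7.55 in, Ī = 0.10833 in⁴.
By symmetry the centroid is at mid-height, ȳ = 3.9 in.
Transfer each piece to the centroidal x-axis using Ī + A·d² with d = y − 3.9:
  bottom flange: d = -3.65 in → contributes +69.385 in⁴
  web: d = 0 in → contributes +14.411 in⁴
  top flange: d = 3.65 in → contributes +69.385 in⁴
Total I = 153.18 in⁴.

I_xx ≈ 153 in⁴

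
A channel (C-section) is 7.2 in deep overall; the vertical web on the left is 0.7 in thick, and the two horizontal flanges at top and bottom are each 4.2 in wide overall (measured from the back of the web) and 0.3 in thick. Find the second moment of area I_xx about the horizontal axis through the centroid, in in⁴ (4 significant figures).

Break the section into simple shapes (no overlaps), measuring from the bottom-left corner of the bounding box.
Web: 0.7 × 7.2, A = 5.04 in², y = 3.6 in, Ī = 21.7728 in⁴.
Top flange (beyond web): 3.5 × 0.3, A = 1.05 in², y = 7.05 in, Ī = 0.007875 in⁴.
Bottom flange (beyond web): 3.5 × 0.3, A = 1.05 in², y = 0.15 in, Ī = 0.007875 in⁴.
By symmetry the centroid is at mid-height, ȳ = 3.6 in.
Transfer each piece to the horizontal axis through the centroid using Ī + A·d² with d = y − 3.6:
  web: d = 0 in → contributes +21.7728 in⁴
  top flange (beyond web): d = 3.45 in → contributes +12.5055 in⁴
  bottom flange (beyond web): d = -3.45 in → contributes +12.5055 in⁴
Total I = 46.7838 in⁴.

I_xx ≈ 46.78 in⁴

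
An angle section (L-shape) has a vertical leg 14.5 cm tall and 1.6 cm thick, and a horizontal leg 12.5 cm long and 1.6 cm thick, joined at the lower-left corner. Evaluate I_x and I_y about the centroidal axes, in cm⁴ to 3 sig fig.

Decompose the section into non-overlapping parts with the origin at the bottom-left of its bounding rectangle.
Vertical leg: 1.6 × 14.5, A = 23.2 cm², y = 7.25 cm, Ī = 406.48 cm⁴.
Horizontal leg (remainder): 10.9 × 1.6, A = 17.44 cm², y = 0.8 cm, Ī = 3.7205 cm⁴.
Centroid: ȳ = ΣA·y / ΣA = 4.4821 cm.
Transfer each piece to the centroidal x-axis using Ī + A·d² with d = y − 4.4821:
  vertical leg: d = 2.7679 cm → contributes +584.23 cm⁴
  horizontal leg (remainder): d = -3.6821 cm → contributes +240.17 cm⁴
Total I = 824.39 cm⁴.
For the y-axis: x̄ = 3.4821 cm.
Repeating about the centroidal y-axis gives I_y = 566.52 cm⁴.

I_x ≈ 824 cm⁴, I_y ≈ 567 cm⁴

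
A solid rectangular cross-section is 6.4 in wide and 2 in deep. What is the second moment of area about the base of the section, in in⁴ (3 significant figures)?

The section: 6.4 × 2, A = 12.8 in², y = 1 in, Ī = 4.2667 in⁴.
Transfer it to a horizontal axis along the bottom face using Ī + A·d² with d = y − 0:
  the section: d = 1 in → contributes +17.067 in⁴
Total I = 17.067 in⁴.

I_base ≈ 17.1 in⁴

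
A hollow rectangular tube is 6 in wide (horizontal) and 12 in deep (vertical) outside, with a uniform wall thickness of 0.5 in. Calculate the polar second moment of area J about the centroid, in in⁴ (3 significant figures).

Treat the section as a set of non-overlapping primitives; coordinates are from the bounding-box lower-left.
Outer rectangle: 6 × 12, A = 72 in², y = 6 in, Ī = 864 in⁴.
Inner void (subtracted): 5 × 11, A = 55 in², y = 6 in, Ī = 554.58 in⁴.
By symmetry the centroid is at mid-height, ȳ = 6 in.
All pieces are centred on the centroidal x-axis, so I = ΣĪ (holes subtracted) = 309.42 in⁴.
Repeating about the centroidal y-axis gives I_y = 101.42 in⁴.
Polar second moment: J = I_x + I_y = 410.83 in⁴.

J ≈ 411 in⁴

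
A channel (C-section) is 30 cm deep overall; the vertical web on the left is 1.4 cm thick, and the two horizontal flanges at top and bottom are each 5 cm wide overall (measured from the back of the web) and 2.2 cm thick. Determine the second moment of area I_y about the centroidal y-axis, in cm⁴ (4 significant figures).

I_y ≈ 95.86 cm⁴

Treat the section as a set of non-overlapping primitives; coordinates are from the bounding-box lower-left.
Web: 1.4 × 30, A = 42 cm², x = 0.7 cm, Ī = 6.86 cm⁴.
Top flange (beyond web): 3.6 × 2.2, A = 7.92 cm², x = 3.2 cm, Ī = 8.5536 cm⁴.
Bottom flange (beyond web): 3.6 × 2.2, A = 7.92 cm², x = 3.2 cm, Ī = 8.5536 cm⁴.
Centroid: x̄ = ΣA·x / ΣA = 1.38465 cm.
Transfer each piece to the centroidal y-axis using Ī + A·d² with d = x − 1.38465:
  web: d = -0.684647 cm → contributes +26.5472 cm⁴
  top flange (beyond web): d = 1.81535 cm → contributes +34.654 cm⁴
  bottom flange (beyond web): d = 1.81535 cm → contributes +34.654 cm⁴
Total I = 95.8552 cm⁴.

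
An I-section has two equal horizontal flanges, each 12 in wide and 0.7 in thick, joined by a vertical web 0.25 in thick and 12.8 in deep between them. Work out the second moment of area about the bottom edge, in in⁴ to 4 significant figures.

I_base ≈ 1818 in⁴

Break the section into simple shapes (no overlaps), measuring from the bottom-left corner of the bounding box.
Bottom flange: 12 × 0.7, A = 8.4 in², y = 0.35 in, Ī = 0.343 in⁴.
Web: 0.25 × 12.8, A = 3.2 in², y = 7.1 in, Ī = 43.6907 in⁴.
Top flange: 12 × 0.7, A = 8.4 in², y = 13.85 in, Ī = 0.343 in⁴.
Transfer each piece to the bottom edge using Ī + A·d² with d = y − 0:
  bottom flange: d = 0.35 in → contributes +1.372 in⁴
  web: d = 7.1 in → contributes +205.003 in⁴
  top flange: d = 13.85 in → contributes +1611.65 in⁴
Total I = 1818.03 in⁴.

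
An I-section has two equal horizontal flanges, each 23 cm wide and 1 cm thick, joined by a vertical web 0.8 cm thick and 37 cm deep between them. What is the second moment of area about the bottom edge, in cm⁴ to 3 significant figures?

I_base ≈ 4.87 × 10⁴ cm⁴

Split into non-overlapping primitives; take the origin at the lower-left of the bounding box.
Bottom flange: 23 × 1, A = 23 cm², y = 0.5 cm, Ī = 1.9167 cm⁴.
Web: 0.8 × 37, A = 29.6 cm², y = 19.5 cm, Ī = 3376.9 cm⁴.
Top flange: 23 × 1, A = 23 cm², y = 38.5 cm, Ī = 1.9167 cm⁴.
Transfer each piece to a horizontal axis along the bottom face using Ī + A·d² with d = y − 0:
  bottom flange: d = 0.5 cm → contributes +7.6667 cm⁴
  web: d = 19.5 cm → contributes +14 632 cm⁴
  top flange: d = 38.5 cm → contributes +34 094 cm⁴
Total I = 48 734 cm⁴.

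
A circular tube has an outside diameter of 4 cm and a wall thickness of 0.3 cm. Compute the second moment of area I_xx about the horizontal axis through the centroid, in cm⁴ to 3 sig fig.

I_xx ≈ 6.01 cm⁴

Decompose the section into non-overlapping parts with the origin at the bottom-left of its bounding rectangle.
Outer circle: ⌀4, A = 12.566 cm², y = 2 cm, Ī = 12.566 cm⁴.
Bore (subtracted): ⌀3.4, A = 9.0792 cm², y = 2 cm, Ī = 6.5597 cm⁴.
By symmetry the centroid is at mid-height, ȳ = 2 cm.
All pieces are centred on the horizontal axis through the centroid, so I = ΣĪ (holes subtracted) = 6.0066 cm⁴.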